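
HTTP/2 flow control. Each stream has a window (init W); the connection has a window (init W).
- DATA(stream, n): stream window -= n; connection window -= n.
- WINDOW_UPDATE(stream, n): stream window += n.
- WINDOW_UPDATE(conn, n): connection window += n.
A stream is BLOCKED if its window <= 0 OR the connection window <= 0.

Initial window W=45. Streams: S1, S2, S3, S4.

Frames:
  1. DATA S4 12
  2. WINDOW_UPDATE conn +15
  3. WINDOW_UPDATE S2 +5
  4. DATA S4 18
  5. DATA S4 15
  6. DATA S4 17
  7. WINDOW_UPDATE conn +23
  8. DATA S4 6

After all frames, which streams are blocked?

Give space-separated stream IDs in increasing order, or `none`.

Answer: S4

Derivation:
Op 1: conn=33 S1=45 S2=45 S3=45 S4=33 blocked=[]
Op 2: conn=48 S1=45 S2=45 S3=45 S4=33 blocked=[]
Op 3: conn=48 S1=45 S2=50 S3=45 S4=33 blocked=[]
Op 4: conn=30 S1=45 S2=50 S3=45 S4=15 blocked=[]
Op 5: conn=15 S1=45 S2=50 S3=45 S4=0 blocked=[4]
Op 6: conn=-2 S1=45 S2=50 S3=45 S4=-17 blocked=[1, 2, 3, 4]
Op 7: conn=21 S1=45 S2=50 S3=45 S4=-17 blocked=[4]
Op 8: conn=15 S1=45 S2=50 S3=45 S4=-23 blocked=[4]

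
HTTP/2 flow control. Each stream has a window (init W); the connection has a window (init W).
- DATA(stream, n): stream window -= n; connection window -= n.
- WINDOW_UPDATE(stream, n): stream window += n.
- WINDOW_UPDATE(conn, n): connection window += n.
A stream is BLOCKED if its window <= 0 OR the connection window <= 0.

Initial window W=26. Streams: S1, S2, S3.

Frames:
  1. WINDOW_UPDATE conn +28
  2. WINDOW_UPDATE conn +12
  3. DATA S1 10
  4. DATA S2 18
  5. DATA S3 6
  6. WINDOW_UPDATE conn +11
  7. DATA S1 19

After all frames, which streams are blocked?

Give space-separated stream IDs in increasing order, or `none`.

Op 1: conn=54 S1=26 S2=26 S3=26 blocked=[]
Op 2: conn=66 S1=26 S2=26 S3=26 blocked=[]
Op 3: conn=56 S1=16 S2=26 S3=26 blocked=[]
Op 4: conn=38 S1=16 S2=8 S3=26 blocked=[]
Op 5: conn=32 S1=16 S2=8 S3=20 blocked=[]
Op 6: conn=43 S1=16 S2=8 S3=20 blocked=[]
Op 7: conn=24 S1=-3 S2=8 S3=20 blocked=[1]

Answer: S1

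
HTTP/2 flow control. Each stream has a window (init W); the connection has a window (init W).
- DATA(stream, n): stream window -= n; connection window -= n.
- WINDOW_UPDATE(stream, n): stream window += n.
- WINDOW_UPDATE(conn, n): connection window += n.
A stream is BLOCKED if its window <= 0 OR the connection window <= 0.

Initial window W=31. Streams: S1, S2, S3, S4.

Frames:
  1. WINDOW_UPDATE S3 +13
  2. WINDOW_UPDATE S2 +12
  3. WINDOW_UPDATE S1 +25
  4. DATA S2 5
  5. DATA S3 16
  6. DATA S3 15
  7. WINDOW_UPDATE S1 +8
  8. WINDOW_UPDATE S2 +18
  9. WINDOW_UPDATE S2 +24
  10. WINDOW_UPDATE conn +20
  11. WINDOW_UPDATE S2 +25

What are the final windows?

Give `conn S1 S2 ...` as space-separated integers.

Answer: 15 64 105 13 31

Derivation:
Op 1: conn=31 S1=31 S2=31 S3=44 S4=31 blocked=[]
Op 2: conn=31 S1=31 S2=43 S3=44 S4=31 blocked=[]
Op 3: conn=31 S1=56 S2=43 S3=44 S4=31 blocked=[]
Op 4: conn=26 S1=56 S2=38 S3=44 S4=31 blocked=[]
Op 5: conn=10 S1=56 S2=38 S3=28 S4=31 blocked=[]
Op 6: conn=-5 S1=56 S2=38 S3=13 S4=31 blocked=[1, 2, 3, 4]
Op 7: conn=-5 S1=64 S2=38 S3=13 S4=31 blocked=[1, 2, 3, 4]
Op 8: conn=-5 S1=64 S2=56 S3=13 S4=31 blocked=[1, 2, 3, 4]
Op 9: conn=-5 S1=64 S2=80 S3=13 S4=31 blocked=[1, 2, 3, 4]
Op 10: conn=15 S1=64 S2=80 S3=13 S4=31 blocked=[]
Op 11: conn=15 S1=64 S2=105 S3=13 S4=31 blocked=[]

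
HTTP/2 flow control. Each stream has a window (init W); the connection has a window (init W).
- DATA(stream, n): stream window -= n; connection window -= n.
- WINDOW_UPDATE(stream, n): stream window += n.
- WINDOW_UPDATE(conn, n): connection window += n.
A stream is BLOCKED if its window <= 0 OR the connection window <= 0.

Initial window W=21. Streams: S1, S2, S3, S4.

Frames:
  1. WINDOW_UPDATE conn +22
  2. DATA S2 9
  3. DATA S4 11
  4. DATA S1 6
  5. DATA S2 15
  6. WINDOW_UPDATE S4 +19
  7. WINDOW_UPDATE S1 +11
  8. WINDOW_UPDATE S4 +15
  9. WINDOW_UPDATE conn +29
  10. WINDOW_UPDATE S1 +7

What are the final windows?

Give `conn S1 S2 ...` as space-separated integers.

Op 1: conn=43 S1=21 S2=21 S3=21 S4=21 blocked=[]
Op 2: conn=34 S1=21 S2=12 S3=21 S4=21 blocked=[]
Op 3: conn=23 S1=21 S2=12 S3=21 S4=10 blocked=[]
Op 4: conn=17 S1=15 S2=12 S3=21 S4=10 blocked=[]
Op 5: conn=2 S1=15 S2=-3 S3=21 S4=10 blocked=[2]
Op 6: conn=2 S1=15 S2=-3 S3=21 S4=29 blocked=[2]
Op 7: conn=2 S1=26 S2=-3 S3=21 S4=29 blocked=[2]
Op 8: conn=2 S1=26 S2=-3 S3=21 S4=44 blocked=[2]
Op 9: conn=31 S1=26 S2=-3 S3=21 S4=44 blocked=[2]
Op 10: conn=31 S1=33 S2=-3 S3=21 S4=44 blocked=[2]

Answer: 31 33 -3 21 44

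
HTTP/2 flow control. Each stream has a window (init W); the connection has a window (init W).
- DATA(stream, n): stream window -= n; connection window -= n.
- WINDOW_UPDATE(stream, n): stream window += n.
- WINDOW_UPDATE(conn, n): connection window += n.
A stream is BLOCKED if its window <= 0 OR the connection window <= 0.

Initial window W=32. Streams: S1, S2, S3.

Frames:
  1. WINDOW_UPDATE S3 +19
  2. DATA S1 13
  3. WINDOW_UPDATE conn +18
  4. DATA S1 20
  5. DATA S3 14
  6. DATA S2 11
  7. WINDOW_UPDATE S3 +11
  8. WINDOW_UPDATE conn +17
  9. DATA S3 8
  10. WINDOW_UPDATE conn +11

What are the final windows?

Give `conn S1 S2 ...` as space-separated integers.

Op 1: conn=32 S1=32 S2=32 S3=51 blocked=[]
Op 2: conn=19 S1=19 S2=32 S3=51 blocked=[]
Op 3: conn=37 S1=19 S2=32 S3=51 blocked=[]
Op 4: conn=17 S1=-1 S2=32 S3=51 blocked=[1]
Op 5: conn=3 S1=-1 S2=32 S3=37 blocked=[1]
Op 6: conn=-8 S1=-1 S2=21 S3=37 blocked=[1, 2, 3]
Op 7: conn=-8 S1=-1 S2=21 S3=48 blocked=[1, 2, 3]
Op 8: conn=9 S1=-1 S2=21 S3=48 blocked=[1]
Op 9: conn=1 S1=-1 S2=21 S3=40 blocked=[1]
Op 10: conn=12 S1=-1 S2=21 S3=40 blocked=[1]

Answer: 12 -1 21 40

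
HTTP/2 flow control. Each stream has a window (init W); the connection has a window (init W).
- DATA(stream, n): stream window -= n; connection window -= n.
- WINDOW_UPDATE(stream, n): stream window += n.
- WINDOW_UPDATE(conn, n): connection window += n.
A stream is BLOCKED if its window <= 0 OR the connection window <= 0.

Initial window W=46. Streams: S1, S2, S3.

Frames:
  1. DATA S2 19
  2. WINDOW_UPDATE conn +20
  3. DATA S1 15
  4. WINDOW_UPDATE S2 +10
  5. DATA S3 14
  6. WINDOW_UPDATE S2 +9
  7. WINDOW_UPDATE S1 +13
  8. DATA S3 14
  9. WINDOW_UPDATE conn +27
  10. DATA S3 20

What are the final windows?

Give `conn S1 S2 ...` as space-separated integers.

Op 1: conn=27 S1=46 S2=27 S3=46 blocked=[]
Op 2: conn=47 S1=46 S2=27 S3=46 blocked=[]
Op 3: conn=32 S1=31 S2=27 S3=46 blocked=[]
Op 4: conn=32 S1=31 S2=37 S3=46 blocked=[]
Op 5: conn=18 S1=31 S2=37 S3=32 blocked=[]
Op 6: conn=18 S1=31 S2=46 S3=32 blocked=[]
Op 7: conn=18 S1=44 S2=46 S3=32 blocked=[]
Op 8: conn=4 S1=44 S2=46 S3=18 blocked=[]
Op 9: conn=31 S1=44 S2=46 S3=18 blocked=[]
Op 10: conn=11 S1=44 S2=46 S3=-2 blocked=[3]

Answer: 11 44 46 -2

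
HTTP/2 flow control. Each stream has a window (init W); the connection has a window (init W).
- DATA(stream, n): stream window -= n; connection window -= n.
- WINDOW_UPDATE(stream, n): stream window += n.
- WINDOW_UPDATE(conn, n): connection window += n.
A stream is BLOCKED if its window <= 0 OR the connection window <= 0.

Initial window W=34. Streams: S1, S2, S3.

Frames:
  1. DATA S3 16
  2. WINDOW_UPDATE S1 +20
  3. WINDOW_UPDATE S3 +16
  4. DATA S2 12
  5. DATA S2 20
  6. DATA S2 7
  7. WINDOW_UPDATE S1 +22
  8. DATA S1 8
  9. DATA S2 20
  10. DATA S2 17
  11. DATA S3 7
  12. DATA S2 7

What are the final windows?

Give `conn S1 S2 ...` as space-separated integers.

Answer: -80 68 -49 27

Derivation:
Op 1: conn=18 S1=34 S2=34 S3=18 blocked=[]
Op 2: conn=18 S1=54 S2=34 S3=18 blocked=[]
Op 3: conn=18 S1=54 S2=34 S3=34 blocked=[]
Op 4: conn=6 S1=54 S2=22 S3=34 blocked=[]
Op 5: conn=-14 S1=54 S2=2 S3=34 blocked=[1, 2, 3]
Op 6: conn=-21 S1=54 S2=-5 S3=34 blocked=[1, 2, 3]
Op 7: conn=-21 S1=76 S2=-5 S3=34 blocked=[1, 2, 3]
Op 8: conn=-29 S1=68 S2=-5 S3=34 blocked=[1, 2, 3]
Op 9: conn=-49 S1=68 S2=-25 S3=34 blocked=[1, 2, 3]
Op 10: conn=-66 S1=68 S2=-42 S3=34 blocked=[1, 2, 3]
Op 11: conn=-73 S1=68 S2=-42 S3=27 blocked=[1, 2, 3]
Op 12: conn=-80 S1=68 S2=-49 S3=27 blocked=[1, 2, 3]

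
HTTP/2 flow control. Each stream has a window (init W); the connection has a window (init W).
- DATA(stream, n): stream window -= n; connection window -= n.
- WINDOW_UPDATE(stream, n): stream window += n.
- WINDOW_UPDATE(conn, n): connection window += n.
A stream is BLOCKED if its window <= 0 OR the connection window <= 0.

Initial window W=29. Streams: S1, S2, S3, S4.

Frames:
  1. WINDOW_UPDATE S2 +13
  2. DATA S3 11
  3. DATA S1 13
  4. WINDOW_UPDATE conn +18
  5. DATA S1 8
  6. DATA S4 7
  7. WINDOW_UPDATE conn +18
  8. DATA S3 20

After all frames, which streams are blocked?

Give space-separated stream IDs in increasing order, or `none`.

Answer: S3

Derivation:
Op 1: conn=29 S1=29 S2=42 S3=29 S4=29 blocked=[]
Op 2: conn=18 S1=29 S2=42 S3=18 S4=29 blocked=[]
Op 3: conn=5 S1=16 S2=42 S3=18 S4=29 blocked=[]
Op 4: conn=23 S1=16 S2=42 S3=18 S4=29 blocked=[]
Op 5: conn=15 S1=8 S2=42 S3=18 S4=29 blocked=[]
Op 6: conn=8 S1=8 S2=42 S3=18 S4=22 blocked=[]
Op 7: conn=26 S1=8 S2=42 S3=18 S4=22 blocked=[]
Op 8: conn=6 S1=8 S2=42 S3=-2 S4=22 blocked=[3]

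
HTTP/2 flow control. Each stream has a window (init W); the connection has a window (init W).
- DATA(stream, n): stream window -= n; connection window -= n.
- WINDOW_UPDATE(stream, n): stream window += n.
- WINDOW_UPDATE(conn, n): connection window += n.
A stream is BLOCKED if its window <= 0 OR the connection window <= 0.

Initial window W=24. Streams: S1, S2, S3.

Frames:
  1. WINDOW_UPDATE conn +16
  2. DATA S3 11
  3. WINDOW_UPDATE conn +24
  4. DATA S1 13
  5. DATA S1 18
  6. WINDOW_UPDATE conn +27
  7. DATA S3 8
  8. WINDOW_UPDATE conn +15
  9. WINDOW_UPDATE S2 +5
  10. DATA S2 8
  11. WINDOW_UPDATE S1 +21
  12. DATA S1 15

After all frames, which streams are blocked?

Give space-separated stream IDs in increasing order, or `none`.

Answer: S1

Derivation:
Op 1: conn=40 S1=24 S2=24 S3=24 blocked=[]
Op 2: conn=29 S1=24 S2=24 S3=13 blocked=[]
Op 3: conn=53 S1=24 S2=24 S3=13 blocked=[]
Op 4: conn=40 S1=11 S2=24 S3=13 blocked=[]
Op 5: conn=22 S1=-7 S2=24 S3=13 blocked=[1]
Op 6: conn=49 S1=-7 S2=24 S3=13 blocked=[1]
Op 7: conn=41 S1=-7 S2=24 S3=5 blocked=[1]
Op 8: conn=56 S1=-7 S2=24 S3=5 blocked=[1]
Op 9: conn=56 S1=-7 S2=29 S3=5 blocked=[1]
Op 10: conn=48 S1=-7 S2=21 S3=5 blocked=[1]
Op 11: conn=48 S1=14 S2=21 S3=5 blocked=[]
Op 12: conn=33 S1=-1 S2=21 S3=5 blocked=[1]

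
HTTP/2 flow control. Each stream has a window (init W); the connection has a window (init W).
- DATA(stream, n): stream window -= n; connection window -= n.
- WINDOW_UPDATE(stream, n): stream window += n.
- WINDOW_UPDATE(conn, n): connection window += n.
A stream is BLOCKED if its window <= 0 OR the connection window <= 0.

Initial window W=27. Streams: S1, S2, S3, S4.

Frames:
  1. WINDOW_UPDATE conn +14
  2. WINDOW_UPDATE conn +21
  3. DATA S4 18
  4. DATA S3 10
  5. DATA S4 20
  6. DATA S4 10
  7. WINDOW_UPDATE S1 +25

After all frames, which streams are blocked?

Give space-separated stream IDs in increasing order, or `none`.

Answer: S4

Derivation:
Op 1: conn=41 S1=27 S2=27 S3=27 S4=27 blocked=[]
Op 2: conn=62 S1=27 S2=27 S3=27 S4=27 blocked=[]
Op 3: conn=44 S1=27 S2=27 S3=27 S4=9 blocked=[]
Op 4: conn=34 S1=27 S2=27 S3=17 S4=9 blocked=[]
Op 5: conn=14 S1=27 S2=27 S3=17 S4=-11 blocked=[4]
Op 6: conn=4 S1=27 S2=27 S3=17 S4=-21 blocked=[4]
Op 7: conn=4 S1=52 S2=27 S3=17 S4=-21 blocked=[4]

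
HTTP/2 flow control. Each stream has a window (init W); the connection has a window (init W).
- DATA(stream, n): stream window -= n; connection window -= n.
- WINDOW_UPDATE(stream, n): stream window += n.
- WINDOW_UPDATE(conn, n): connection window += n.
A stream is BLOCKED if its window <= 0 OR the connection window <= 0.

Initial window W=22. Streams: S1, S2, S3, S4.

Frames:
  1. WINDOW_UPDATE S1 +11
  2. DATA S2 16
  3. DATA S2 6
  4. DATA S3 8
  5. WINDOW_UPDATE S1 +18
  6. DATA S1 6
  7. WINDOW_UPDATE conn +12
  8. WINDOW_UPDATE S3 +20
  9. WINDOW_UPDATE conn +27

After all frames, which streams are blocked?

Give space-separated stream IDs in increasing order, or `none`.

Op 1: conn=22 S1=33 S2=22 S3=22 S4=22 blocked=[]
Op 2: conn=6 S1=33 S2=6 S3=22 S4=22 blocked=[]
Op 3: conn=0 S1=33 S2=0 S3=22 S4=22 blocked=[1, 2, 3, 4]
Op 4: conn=-8 S1=33 S2=0 S3=14 S4=22 blocked=[1, 2, 3, 4]
Op 5: conn=-8 S1=51 S2=0 S3=14 S4=22 blocked=[1, 2, 3, 4]
Op 6: conn=-14 S1=45 S2=0 S3=14 S4=22 blocked=[1, 2, 3, 4]
Op 7: conn=-2 S1=45 S2=0 S3=14 S4=22 blocked=[1, 2, 3, 4]
Op 8: conn=-2 S1=45 S2=0 S3=34 S4=22 blocked=[1, 2, 3, 4]
Op 9: conn=25 S1=45 S2=0 S3=34 S4=22 blocked=[2]

Answer: S2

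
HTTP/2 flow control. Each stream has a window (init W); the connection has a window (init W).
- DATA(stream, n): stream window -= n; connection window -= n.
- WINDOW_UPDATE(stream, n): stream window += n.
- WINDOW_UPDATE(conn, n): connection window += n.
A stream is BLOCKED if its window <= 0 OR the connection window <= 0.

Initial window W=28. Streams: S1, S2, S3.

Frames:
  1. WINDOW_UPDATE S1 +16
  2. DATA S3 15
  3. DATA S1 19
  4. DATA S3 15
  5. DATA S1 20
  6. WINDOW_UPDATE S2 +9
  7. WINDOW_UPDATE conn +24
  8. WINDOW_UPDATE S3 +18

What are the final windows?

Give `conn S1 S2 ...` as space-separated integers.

Op 1: conn=28 S1=44 S2=28 S3=28 blocked=[]
Op 2: conn=13 S1=44 S2=28 S3=13 blocked=[]
Op 3: conn=-6 S1=25 S2=28 S3=13 blocked=[1, 2, 3]
Op 4: conn=-21 S1=25 S2=28 S3=-2 blocked=[1, 2, 3]
Op 5: conn=-41 S1=5 S2=28 S3=-2 blocked=[1, 2, 3]
Op 6: conn=-41 S1=5 S2=37 S3=-2 blocked=[1, 2, 3]
Op 7: conn=-17 S1=5 S2=37 S3=-2 blocked=[1, 2, 3]
Op 8: conn=-17 S1=5 S2=37 S3=16 blocked=[1, 2, 3]

Answer: -17 5 37 16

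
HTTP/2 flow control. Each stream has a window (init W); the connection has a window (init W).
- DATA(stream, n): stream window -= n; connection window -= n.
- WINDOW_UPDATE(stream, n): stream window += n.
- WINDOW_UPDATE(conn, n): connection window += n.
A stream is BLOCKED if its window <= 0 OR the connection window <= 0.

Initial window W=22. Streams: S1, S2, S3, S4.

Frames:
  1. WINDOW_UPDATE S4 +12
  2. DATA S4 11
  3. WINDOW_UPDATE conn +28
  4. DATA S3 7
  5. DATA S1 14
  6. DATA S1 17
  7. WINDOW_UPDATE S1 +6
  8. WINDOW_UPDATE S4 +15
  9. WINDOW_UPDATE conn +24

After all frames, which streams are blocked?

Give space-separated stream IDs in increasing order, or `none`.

Op 1: conn=22 S1=22 S2=22 S3=22 S4=34 blocked=[]
Op 2: conn=11 S1=22 S2=22 S3=22 S4=23 blocked=[]
Op 3: conn=39 S1=22 S2=22 S3=22 S4=23 blocked=[]
Op 4: conn=32 S1=22 S2=22 S3=15 S4=23 blocked=[]
Op 5: conn=18 S1=8 S2=22 S3=15 S4=23 blocked=[]
Op 6: conn=1 S1=-9 S2=22 S3=15 S4=23 blocked=[1]
Op 7: conn=1 S1=-3 S2=22 S3=15 S4=23 blocked=[1]
Op 8: conn=1 S1=-3 S2=22 S3=15 S4=38 blocked=[1]
Op 9: conn=25 S1=-3 S2=22 S3=15 S4=38 blocked=[1]

Answer: S1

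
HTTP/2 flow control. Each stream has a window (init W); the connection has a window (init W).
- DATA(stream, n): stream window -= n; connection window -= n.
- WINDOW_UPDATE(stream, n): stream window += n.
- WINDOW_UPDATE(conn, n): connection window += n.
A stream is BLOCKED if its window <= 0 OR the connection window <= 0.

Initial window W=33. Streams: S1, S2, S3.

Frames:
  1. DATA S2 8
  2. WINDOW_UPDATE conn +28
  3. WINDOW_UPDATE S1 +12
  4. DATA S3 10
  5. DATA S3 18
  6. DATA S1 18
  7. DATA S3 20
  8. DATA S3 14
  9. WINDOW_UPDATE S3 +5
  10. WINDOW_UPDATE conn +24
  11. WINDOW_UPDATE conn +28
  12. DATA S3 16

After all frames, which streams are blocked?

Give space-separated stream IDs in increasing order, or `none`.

Answer: S3

Derivation:
Op 1: conn=25 S1=33 S2=25 S3=33 blocked=[]
Op 2: conn=53 S1=33 S2=25 S3=33 blocked=[]
Op 3: conn=53 S1=45 S2=25 S3=33 blocked=[]
Op 4: conn=43 S1=45 S2=25 S3=23 blocked=[]
Op 5: conn=25 S1=45 S2=25 S3=5 blocked=[]
Op 6: conn=7 S1=27 S2=25 S3=5 blocked=[]
Op 7: conn=-13 S1=27 S2=25 S3=-15 blocked=[1, 2, 3]
Op 8: conn=-27 S1=27 S2=25 S3=-29 blocked=[1, 2, 3]
Op 9: conn=-27 S1=27 S2=25 S3=-24 blocked=[1, 2, 3]
Op 10: conn=-3 S1=27 S2=25 S3=-24 blocked=[1, 2, 3]
Op 11: conn=25 S1=27 S2=25 S3=-24 blocked=[3]
Op 12: conn=9 S1=27 S2=25 S3=-40 blocked=[3]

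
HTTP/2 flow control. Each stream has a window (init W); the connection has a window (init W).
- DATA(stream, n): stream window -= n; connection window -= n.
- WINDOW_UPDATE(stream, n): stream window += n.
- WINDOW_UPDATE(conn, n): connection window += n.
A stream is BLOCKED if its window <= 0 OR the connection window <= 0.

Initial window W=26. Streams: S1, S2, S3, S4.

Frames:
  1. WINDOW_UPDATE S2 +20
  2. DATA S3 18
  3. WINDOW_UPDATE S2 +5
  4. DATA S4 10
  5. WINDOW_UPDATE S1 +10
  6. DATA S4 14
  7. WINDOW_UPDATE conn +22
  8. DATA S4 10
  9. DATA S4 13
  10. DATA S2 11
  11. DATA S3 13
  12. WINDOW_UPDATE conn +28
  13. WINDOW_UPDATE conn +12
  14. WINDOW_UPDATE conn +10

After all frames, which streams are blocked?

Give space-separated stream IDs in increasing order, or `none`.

Op 1: conn=26 S1=26 S2=46 S3=26 S4=26 blocked=[]
Op 2: conn=8 S1=26 S2=46 S3=8 S4=26 blocked=[]
Op 3: conn=8 S1=26 S2=51 S3=8 S4=26 blocked=[]
Op 4: conn=-2 S1=26 S2=51 S3=8 S4=16 blocked=[1, 2, 3, 4]
Op 5: conn=-2 S1=36 S2=51 S3=8 S4=16 blocked=[1, 2, 3, 4]
Op 6: conn=-16 S1=36 S2=51 S3=8 S4=2 blocked=[1, 2, 3, 4]
Op 7: conn=6 S1=36 S2=51 S3=8 S4=2 blocked=[]
Op 8: conn=-4 S1=36 S2=51 S3=8 S4=-8 blocked=[1, 2, 3, 4]
Op 9: conn=-17 S1=36 S2=51 S3=8 S4=-21 blocked=[1, 2, 3, 4]
Op 10: conn=-28 S1=36 S2=40 S3=8 S4=-21 blocked=[1, 2, 3, 4]
Op 11: conn=-41 S1=36 S2=40 S3=-5 S4=-21 blocked=[1, 2, 3, 4]
Op 12: conn=-13 S1=36 S2=40 S3=-5 S4=-21 blocked=[1, 2, 3, 4]
Op 13: conn=-1 S1=36 S2=40 S3=-5 S4=-21 blocked=[1, 2, 3, 4]
Op 14: conn=9 S1=36 S2=40 S3=-5 S4=-21 blocked=[3, 4]

Answer: S3 S4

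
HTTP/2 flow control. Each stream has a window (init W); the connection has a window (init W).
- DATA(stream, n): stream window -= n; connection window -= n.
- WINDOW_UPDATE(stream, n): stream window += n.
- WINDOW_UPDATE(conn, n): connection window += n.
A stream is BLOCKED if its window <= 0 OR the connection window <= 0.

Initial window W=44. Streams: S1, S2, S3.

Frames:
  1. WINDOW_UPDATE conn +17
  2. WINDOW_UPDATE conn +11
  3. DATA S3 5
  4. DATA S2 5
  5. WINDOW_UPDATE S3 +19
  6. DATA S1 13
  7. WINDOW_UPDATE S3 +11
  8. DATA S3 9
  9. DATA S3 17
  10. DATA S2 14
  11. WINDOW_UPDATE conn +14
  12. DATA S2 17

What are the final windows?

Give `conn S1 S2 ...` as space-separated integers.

Op 1: conn=61 S1=44 S2=44 S3=44 blocked=[]
Op 2: conn=72 S1=44 S2=44 S3=44 blocked=[]
Op 3: conn=67 S1=44 S2=44 S3=39 blocked=[]
Op 4: conn=62 S1=44 S2=39 S3=39 blocked=[]
Op 5: conn=62 S1=44 S2=39 S3=58 blocked=[]
Op 6: conn=49 S1=31 S2=39 S3=58 blocked=[]
Op 7: conn=49 S1=31 S2=39 S3=69 blocked=[]
Op 8: conn=40 S1=31 S2=39 S3=60 blocked=[]
Op 9: conn=23 S1=31 S2=39 S3=43 blocked=[]
Op 10: conn=9 S1=31 S2=25 S3=43 blocked=[]
Op 11: conn=23 S1=31 S2=25 S3=43 blocked=[]
Op 12: conn=6 S1=31 S2=8 S3=43 blocked=[]

Answer: 6 31 8 43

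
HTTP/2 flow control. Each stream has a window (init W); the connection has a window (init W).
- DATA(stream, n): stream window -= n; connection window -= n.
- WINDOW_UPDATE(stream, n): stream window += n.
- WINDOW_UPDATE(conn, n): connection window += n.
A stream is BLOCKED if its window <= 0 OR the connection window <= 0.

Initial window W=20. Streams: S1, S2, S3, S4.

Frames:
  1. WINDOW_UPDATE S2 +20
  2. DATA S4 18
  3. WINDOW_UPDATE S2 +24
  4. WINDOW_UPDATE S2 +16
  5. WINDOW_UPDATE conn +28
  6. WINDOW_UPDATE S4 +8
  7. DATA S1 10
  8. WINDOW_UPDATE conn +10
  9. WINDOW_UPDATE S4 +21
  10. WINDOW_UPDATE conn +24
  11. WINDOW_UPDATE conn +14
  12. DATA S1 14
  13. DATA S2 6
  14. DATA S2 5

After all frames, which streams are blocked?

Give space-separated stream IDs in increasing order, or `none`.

Answer: S1

Derivation:
Op 1: conn=20 S1=20 S2=40 S3=20 S4=20 blocked=[]
Op 2: conn=2 S1=20 S2=40 S3=20 S4=2 blocked=[]
Op 3: conn=2 S1=20 S2=64 S3=20 S4=2 blocked=[]
Op 4: conn=2 S1=20 S2=80 S3=20 S4=2 blocked=[]
Op 5: conn=30 S1=20 S2=80 S3=20 S4=2 blocked=[]
Op 6: conn=30 S1=20 S2=80 S3=20 S4=10 blocked=[]
Op 7: conn=20 S1=10 S2=80 S3=20 S4=10 blocked=[]
Op 8: conn=30 S1=10 S2=80 S3=20 S4=10 blocked=[]
Op 9: conn=30 S1=10 S2=80 S3=20 S4=31 blocked=[]
Op 10: conn=54 S1=10 S2=80 S3=20 S4=31 blocked=[]
Op 11: conn=68 S1=10 S2=80 S3=20 S4=31 blocked=[]
Op 12: conn=54 S1=-4 S2=80 S3=20 S4=31 blocked=[1]
Op 13: conn=48 S1=-4 S2=74 S3=20 S4=31 blocked=[1]
Op 14: conn=43 S1=-4 S2=69 S3=20 S4=31 blocked=[1]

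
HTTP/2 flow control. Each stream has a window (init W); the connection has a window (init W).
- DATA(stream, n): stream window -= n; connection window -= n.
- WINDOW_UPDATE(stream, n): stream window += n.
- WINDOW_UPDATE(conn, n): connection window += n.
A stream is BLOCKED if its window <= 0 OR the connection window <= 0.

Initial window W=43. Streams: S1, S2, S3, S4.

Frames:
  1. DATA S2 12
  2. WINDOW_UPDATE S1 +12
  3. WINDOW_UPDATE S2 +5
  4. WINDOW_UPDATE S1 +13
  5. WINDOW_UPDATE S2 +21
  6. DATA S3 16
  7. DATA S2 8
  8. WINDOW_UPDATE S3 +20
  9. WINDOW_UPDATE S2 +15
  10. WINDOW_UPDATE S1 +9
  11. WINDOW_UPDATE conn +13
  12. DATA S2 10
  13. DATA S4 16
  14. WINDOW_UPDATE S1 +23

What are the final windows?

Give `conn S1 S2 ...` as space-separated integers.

Answer: -6 100 54 47 27

Derivation:
Op 1: conn=31 S1=43 S2=31 S3=43 S4=43 blocked=[]
Op 2: conn=31 S1=55 S2=31 S3=43 S4=43 blocked=[]
Op 3: conn=31 S1=55 S2=36 S3=43 S4=43 blocked=[]
Op 4: conn=31 S1=68 S2=36 S3=43 S4=43 blocked=[]
Op 5: conn=31 S1=68 S2=57 S3=43 S4=43 blocked=[]
Op 6: conn=15 S1=68 S2=57 S3=27 S4=43 blocked=[]
Op 7: conn=7 S1=68 S2=49 S3=27 S4=43 blocked=[]
Op 8: conn=7 S1=68 S2=49 S3=47 S4=43 blocked=[]
Op 9: conn=7 S1=68 S2=64 S3=47 S4=43 blocked=[]
Op 10: conn=7 S1=77 S2=64 S3=47 S4=43 blocked=[]
Op 11: conn=20 S1=77 S2=64 S3=47 S4=43 blocked=[]
Op 12: conn=10 S1=77 S2=54 S3=47 S4=43 blocked=[]
Op 13: conn=-6 S1=77 S2=54 S3=47 S4=27 blocked=[1, 2, 3, 4]
Op 14: conn=-6 S1=100 S2=54 S3=47 S4=27 blocked=[1, 2, 3, 4]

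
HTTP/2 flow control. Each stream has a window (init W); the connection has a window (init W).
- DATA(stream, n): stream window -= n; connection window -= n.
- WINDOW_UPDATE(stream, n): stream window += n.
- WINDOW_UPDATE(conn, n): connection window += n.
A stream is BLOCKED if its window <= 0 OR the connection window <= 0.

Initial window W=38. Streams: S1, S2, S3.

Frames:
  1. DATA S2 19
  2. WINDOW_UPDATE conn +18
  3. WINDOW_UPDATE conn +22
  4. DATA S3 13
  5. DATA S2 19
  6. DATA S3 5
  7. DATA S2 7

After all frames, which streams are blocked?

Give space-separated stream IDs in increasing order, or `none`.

Op 1: conn=19 S1=38 S2=19 S3=38 blocked=[]
Op 2: conn=37 S1=38 S2=19 S3=38 blocked=[]
Op 3: conn=59 S1=38 S2=19 S3=38 blocked=[]
Op 4: conn=46 S1=38 S2=19 S3=25 blocked=[]
Op 5: conn=27 S1=38 S2=0 S3=25 blocked=[2]
Op 6: conn=22 S1=38 S2=0 S3=20 blocked=[2]
Op 7: conn=15 S1=38 S2=-7 S3=20 blocked=[2]

Answer: S2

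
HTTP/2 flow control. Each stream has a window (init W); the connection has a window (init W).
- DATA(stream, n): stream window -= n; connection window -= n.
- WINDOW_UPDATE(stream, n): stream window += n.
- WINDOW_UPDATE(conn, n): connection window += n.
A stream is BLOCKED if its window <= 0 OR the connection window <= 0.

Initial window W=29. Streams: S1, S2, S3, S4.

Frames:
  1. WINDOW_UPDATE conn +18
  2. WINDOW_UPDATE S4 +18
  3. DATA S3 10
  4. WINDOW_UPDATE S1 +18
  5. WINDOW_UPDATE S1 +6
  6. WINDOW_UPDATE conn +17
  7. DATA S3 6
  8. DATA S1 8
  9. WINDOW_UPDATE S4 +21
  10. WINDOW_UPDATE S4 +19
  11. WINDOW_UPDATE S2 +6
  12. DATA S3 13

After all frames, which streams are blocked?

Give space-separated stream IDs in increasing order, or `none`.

Op 1: conn=47 S1=29 S2=29 S3=29 S4=29 blocked=[]
Op 2: conn=47 S1=29 S2=29 S3=29 S4=47 blocked=[]
Op 3: conn=37 S1=29 S2=29 S3=19 S4=47 blocked=[]
Op 4: conn=37 S1=47 S2=29 S3=19 S4=47 blocked=[]
Op 5: conn=37 S1=53 S2=29 S3=19 S4=47 blocked=[]
Op 6: conn=54 S1=53 S2=29 S3=19 S4=47 blocked=[]
Op 7: conn=48 S1=53 S2=29 S3=13 S4=47 blocked=[]
Op 8: conn=40 S1=45 S2=29 S3=13 S4=47 blocked=[]
Op 9: conn=40 S1=45 S2=29 S3=13 S4=68 blocked=[]
Op 10: conn=40 S1=45 S2=29 S3=13 S4=87 blocked=[]
Op 11: conn=40 S1=45 S2=35 S3=13 S4=87 blocked=[]
Op 12: conn=27 S1=45 S2=35 S3=0 S4=87 blocked=[3]

Answer: S3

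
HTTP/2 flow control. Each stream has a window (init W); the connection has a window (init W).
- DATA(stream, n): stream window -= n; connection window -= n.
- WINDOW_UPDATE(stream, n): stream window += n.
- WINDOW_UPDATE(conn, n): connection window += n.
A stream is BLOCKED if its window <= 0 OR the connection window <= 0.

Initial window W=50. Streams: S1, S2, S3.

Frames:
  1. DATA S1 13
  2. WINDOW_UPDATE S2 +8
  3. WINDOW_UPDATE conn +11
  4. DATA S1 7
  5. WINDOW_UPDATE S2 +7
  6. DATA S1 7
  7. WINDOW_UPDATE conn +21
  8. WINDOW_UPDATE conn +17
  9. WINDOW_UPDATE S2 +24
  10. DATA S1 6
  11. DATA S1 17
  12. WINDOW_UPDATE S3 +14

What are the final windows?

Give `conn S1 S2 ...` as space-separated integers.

Op 1: conn=37 S1=37 S2=50 S3=50 blocked=[]
Op 2: conn=37 S1=37 S2=58 S3=50 blocked=[]
Op 3: conn=48 S1=37 S2=58 S3=50 blocked=[]
Op 4: conn=41 S1=30 S2=58 S3=50 blocked=[]
Op 5: conn=41 S1=30 S2=65 S3=50 blocked=[]
Op 6: conn=34 S1=23 S2=65 S3=50 blocked=[]
Op 7: conn=55 S1=23 S2=65 S3=50 blocked=[]
Op 8: conn=72 S1=23 S2=65 S3=50 blocked=[]
Op 9: conn=72 S1=23 S2=89 S3=50 blocked=[]
Op 10: conn=66 S1=17 S2=89 S3=50 blocked=[]
Op 11: conn=49 S1=0 S2=89 S3=50 blocked=[1]
Op 12: conn=49 S1=0 S2=89 S3=64 blocked=[1]

Answer: 49 0 89 64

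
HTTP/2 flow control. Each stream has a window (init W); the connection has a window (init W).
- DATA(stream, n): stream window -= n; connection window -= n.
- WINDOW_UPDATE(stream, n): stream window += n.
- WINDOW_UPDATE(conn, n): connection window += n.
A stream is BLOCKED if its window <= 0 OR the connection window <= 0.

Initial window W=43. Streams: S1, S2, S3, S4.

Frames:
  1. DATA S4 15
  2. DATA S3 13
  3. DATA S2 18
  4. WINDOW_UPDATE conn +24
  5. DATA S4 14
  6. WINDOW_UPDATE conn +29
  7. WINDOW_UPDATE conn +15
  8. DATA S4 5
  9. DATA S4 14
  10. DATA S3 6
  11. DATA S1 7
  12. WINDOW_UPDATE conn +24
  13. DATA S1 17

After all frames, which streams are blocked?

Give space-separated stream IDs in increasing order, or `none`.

Answer: S4

Derivation:
Op 1: conn=28 S1=43 S2=43 S3=43 S4=28 blocked=[]
Op 2: conn=15 S1=43 S2=43 S3=30 S4=28 blocked=[]
Op 3: conn=-3 S1=43 S2=25 S3=30 S4=28 blocked=[1, 2, 3, 4]
Op 4: conn=21 S1=43 S2=25 S3=30 S4=28 blocked=[]
Op 5: conn=7 S1=43 S2=25 S3=30 S4=14 blocked=[]
Op 6: conn=36 S1=43 S2=25 S3=30 S4=14 blocked=[]
Op 7: conn=51 S1=43 S2=25 S3=30 S4=14 blocked=[]
Op 8: conn=46 S1=43 S2=25 S3=30 S4=9 blocked=[]
Op 9: conn=32 S1=43 S2=25 S3=30 S4=-5 blocked=[4]
Op 10: conn=26 S1=43 S2=25 S3=24 S4=-5 blocked=[4]
Op 11: conn=19 S1=36 S2=25 S3=24 S4=-5 blocked=[4]
Op 12: conn=43 S1=36 S2=25 S3=24 S4=-5 blocked=[4]
Op 13: conn=26 S1=19 S2=25 S3=24 S4=-5 blocked=[4]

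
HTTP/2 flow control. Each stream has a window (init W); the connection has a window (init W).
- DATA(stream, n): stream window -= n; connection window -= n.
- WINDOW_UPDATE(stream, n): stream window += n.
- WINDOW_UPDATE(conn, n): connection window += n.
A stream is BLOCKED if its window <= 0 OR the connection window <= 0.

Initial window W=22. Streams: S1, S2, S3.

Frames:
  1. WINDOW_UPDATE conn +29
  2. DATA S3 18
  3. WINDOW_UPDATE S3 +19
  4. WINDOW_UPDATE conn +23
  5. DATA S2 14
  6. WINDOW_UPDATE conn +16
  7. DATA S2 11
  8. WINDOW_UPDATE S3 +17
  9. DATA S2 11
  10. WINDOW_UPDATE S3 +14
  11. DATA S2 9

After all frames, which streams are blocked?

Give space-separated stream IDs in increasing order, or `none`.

Op 1: conn=51 S1=22 S2=22 S3=22 blocked=[]
Op 2: conn=33 S1=22 S2=22 S3=4 blocked=[]
Op 3: conn=33 S1=22 S2=22 S3=23 blocked=[]
Op 4: conn=56 S1=22 S2=22 S3=23 blocked=[]
Op 5: conn=42 S1=22 S2=8 S3=23 blocked=[]
Op 6: conn=58 S1=22 S2=8 S3=23 blocked=[]
Op 7: conn=47 S1=22 S2=-3 S3=23 blocked=[2]
Op 8: conn=47 S1=22 S2=-3 S3=40 blocked=[2]
Op 9: conn=36 S1=22 S2=-14 S3=40 blocked=[2]
Op 10: conn=36 S1=22 S2=-14 S3=54 blocked=[2]
Op 11: conn=27 S1=22 S2=-23 S3=54 blocked=[2]

Answer: S2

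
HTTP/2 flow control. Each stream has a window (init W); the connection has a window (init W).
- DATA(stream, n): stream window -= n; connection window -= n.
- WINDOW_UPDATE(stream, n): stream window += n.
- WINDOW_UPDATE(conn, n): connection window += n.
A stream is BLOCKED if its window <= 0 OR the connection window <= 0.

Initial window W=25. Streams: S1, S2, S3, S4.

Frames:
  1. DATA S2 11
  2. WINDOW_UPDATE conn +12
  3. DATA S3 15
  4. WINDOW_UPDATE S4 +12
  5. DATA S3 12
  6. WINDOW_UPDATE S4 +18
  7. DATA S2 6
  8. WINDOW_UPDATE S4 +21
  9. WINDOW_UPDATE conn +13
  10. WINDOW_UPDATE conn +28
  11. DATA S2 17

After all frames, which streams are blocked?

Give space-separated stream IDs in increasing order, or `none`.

Answer: S2 S3

Derivation:
Op 1: conn=14 S1=25 S2=14 S3=25 S4=25 blocked=[]
Op 2: conn=26 S1=25 S2=14 S3=25 S4=25 blocked=[]
Op 3: conn=11 S1=25 S2=14 S3=10 S4=25 blocked=[]
Op 4: conn=11 S1=25 S2=14 S3=10 S4=37 blocked=[]
Op 5: conn=-1 S1=25 S2=14 S3=-2 S4=37 blocked=[1, 2, 3, 4]
Op 6: conn=-1 S1=25 S2=14 S3=-2 S4=55 blocked=[1, 2, 3, 4]
Op 7: conn=-7 S1=25 S2=8 S3=-2 S4=55 blocked=[1, 2, 3, 4]
Op 8: conn=-7 S1=25 S2=8 S3=-2 S4=76 blocked=[1, 2, 3, 4]
Op 9: conn=6 S1=25 S2=8 S3=-2 S4=76 blocked=[3]
Op 10: conn=34 S1=25 S2=8 S3=-2 S4=76 blocked=[3]
Op 11: conn=17 S1=25 S2=-9 S3=-2 S4=76 blocked=[2, 3]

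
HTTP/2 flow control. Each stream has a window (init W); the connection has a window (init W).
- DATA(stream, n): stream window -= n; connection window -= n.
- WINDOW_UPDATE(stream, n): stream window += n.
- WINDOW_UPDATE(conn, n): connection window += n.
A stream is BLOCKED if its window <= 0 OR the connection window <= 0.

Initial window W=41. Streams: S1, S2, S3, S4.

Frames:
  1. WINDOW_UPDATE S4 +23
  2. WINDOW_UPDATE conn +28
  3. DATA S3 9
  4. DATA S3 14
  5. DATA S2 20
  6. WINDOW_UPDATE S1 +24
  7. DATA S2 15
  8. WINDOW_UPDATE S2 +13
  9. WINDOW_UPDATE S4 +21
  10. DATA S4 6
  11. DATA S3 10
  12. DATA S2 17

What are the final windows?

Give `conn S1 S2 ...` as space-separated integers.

Op 1: conn=41 S1=41 S2=41 S3=41 S4=64 blocked=[]
Op 2: conn=69 S1=41 S2=41 S3=41 S4=64 blocked=[]
Op 3: conn=60 S1=41 S2=41 S3=32 S4=64 blocked=[]
Op 4: conn=46 S1=41 S2=41 S3=18 S4=64 blocked=[]
Op 5: conn=26 S1=41 S2=21 S3=18 S4=64 blocked=[]
Op 6: conn=26 S1=65 S2=21 S3=18 S4=64 blocked=[]
Op 7: conn=11 S1=65 S2=6 S3=18 S4=64 blocked=[]
Op 8: conn=11 S1=65 S2=19 S3=18 S4=64 blocked=[]
Op 9: conn=11 S1=65 S2=19 S3=18 S4=85 blocked=[]
Op 10: conn=5 S1=65 S2=19 S3=18 S4=79 blocked=[]
Op 11: conn=-5 S1=65 S2=19 S3=8 S4=79 blocked=[1, 2, 3, 4]
Op 12: conn=-22 S1=65 S2=2 S3=8 S4=79 blocked=[1, 2, 3, 4]

Answer: -22 65 2 8 79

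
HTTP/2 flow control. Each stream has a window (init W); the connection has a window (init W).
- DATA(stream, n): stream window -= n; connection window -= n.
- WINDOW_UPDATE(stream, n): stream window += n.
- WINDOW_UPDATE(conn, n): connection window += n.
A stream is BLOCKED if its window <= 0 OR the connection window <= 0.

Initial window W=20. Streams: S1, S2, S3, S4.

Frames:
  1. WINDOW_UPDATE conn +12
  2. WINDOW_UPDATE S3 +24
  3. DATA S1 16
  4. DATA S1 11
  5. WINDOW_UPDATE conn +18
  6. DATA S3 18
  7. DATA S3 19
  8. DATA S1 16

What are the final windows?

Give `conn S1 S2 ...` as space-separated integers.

Answer: -30 -23 20 7 20

Derivation:
Op 1: conn=32 S1=20 S2=20 S3=20 S4=20 blocked=[]
Op 2: conn=32 S1=20 S2=20 S3=44 S4=20 blocked=[]
Op 3: conn=16 S1=4 S2=20 S3=44 S4=20 blocked=[]
Op 4: conn=5 S1=-7 S2=20 S3=44 S4=20 blocked=[1]
Op 5: conn=23 S1=-7 S2=20 S3=44 S4=20 blocked=[1]
Op 6: conn=5 S1=-7 S2=20 S3=26 S4=20 blocked=[1]
Op 7: conn=-14 S1=-7 S2=20 S3=7 S4=20 blocked=[1, 2, 3, 4]
Op 8: conn=-30 S1=-23 S2=20 S3=7 S4=20 blocked=[1, 2, 3, 4]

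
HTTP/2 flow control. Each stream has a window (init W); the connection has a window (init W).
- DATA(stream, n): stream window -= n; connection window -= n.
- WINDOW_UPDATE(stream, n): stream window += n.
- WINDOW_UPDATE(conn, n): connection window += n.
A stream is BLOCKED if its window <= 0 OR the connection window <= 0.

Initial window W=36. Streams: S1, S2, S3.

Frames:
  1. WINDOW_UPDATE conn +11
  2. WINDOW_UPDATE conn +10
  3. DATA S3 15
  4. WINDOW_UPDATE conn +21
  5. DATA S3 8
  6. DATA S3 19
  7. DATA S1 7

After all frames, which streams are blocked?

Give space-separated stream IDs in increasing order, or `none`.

Op 1: conn=47 S1=36 S2=36 S3=36 blocked=[]
Op 2: conn=57 S1=36 S2=36 S3=36 blocked=[]
Op 3: conn=42 S1=36 S2=36 S3=21 blocked=[]
Op 4: conn=63 S1=36 S2=36 S3=21 blocked=[]
Op 5: conn=55 S1=36 S2=36 S3=13 blocked=[]
Op 6: conn=36 S1=36 S2=36 S3=-6 blocked=[3]
Op 7: conn=29 S1=29 S2=36 S3=-6 blocked=[3]

Answer: S3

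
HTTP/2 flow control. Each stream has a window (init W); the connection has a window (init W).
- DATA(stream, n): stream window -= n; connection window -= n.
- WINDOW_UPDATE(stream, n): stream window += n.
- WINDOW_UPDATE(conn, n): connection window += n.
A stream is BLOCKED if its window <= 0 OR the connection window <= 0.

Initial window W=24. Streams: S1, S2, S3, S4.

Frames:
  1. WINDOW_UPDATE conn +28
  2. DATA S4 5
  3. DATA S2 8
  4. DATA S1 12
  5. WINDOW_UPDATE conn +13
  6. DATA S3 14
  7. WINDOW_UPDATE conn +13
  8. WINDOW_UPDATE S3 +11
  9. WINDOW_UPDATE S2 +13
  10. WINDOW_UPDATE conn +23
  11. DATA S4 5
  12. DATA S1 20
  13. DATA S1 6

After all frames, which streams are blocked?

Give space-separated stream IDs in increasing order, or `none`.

Op 1: conn=52 S1=24 S2=24 S3=24 S4=24 blocked=[]
Op 2: conn=47 S1=24 S2=24 S3=24 S4=19 blocked=[]
Op 3: conn=39 S1=24 S2=16 S3=24 S4=19 blocked=[]
Op 4: conn=27 S1=12 S2=16 S3=24 S4=19 blocked=[]
Op 5: conn=40 S1=12 S2=16 S3=24 S4=19 blocked=[]
Op 6: conn=26 S1=12 S2=16 S3=10 S4=19 blocked=[]
Op 7: conn=39 S1=12 S2=16 S3=10 S4=19 blocked=[]
Op 8: conn=39 S1=12 S2=16 S3=21 S4=19 blocked=[]
Op 9: conn=39 S1=12 S2=29 S3=21 S4=19 blocked=[]
Op 10: conn=62 S1=12 S2=29 S3=21 S4=19 blocked=[]
Op 11: conn=57 S1=12 S2=29 S3=21 S4=14 blocked=[]
Op 12: conn=37 S1=-8 S2=29 S3=21 S4=14 blocked=[1]
Op 13: conn=31 S1=-14 S2=29 S3=21 S4=14 blocked=[1]

Answer: S1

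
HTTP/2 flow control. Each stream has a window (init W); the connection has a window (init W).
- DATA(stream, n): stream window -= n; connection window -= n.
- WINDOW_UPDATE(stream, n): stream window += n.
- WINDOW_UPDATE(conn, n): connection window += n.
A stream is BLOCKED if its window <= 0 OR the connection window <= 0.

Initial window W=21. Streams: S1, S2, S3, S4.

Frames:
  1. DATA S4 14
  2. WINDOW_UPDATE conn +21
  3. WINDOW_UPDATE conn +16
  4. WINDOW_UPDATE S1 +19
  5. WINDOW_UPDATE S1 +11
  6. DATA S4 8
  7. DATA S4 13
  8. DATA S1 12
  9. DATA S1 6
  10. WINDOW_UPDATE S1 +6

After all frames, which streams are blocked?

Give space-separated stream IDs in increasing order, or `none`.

Answer: S4

Derivation:
Op 1: conn=7 S1=21 S2=21 S3=21 S4=7 blocked=[]
Op 2: conn=28 S1=21 S2=21 S3=21 S4=7 blocked=[]
Op 3: conn=44 S1=21 S2=21 S3=21 S4=7 blocked=[]
Op 4: conn=44 S1=40 S2=21 S3=21 S4=7 blocked=[]
Op 5: conn=44 S1=51 S2=21 S3=21 S4=7 blocked=[]
Op 6: conn=36 S1=51 S2=21 S3=21 S4=-1 blocked=[4]
Op 7: conn=23 S1=51 S2=21 S3=21 S4=-14 blocked=[4]
Op 8: conn=11 S1=39 S2=21 S3=21 S4=-14 blocked=[4]
Op 9: conn=5 S1=33 S2=21 S3=21 S4=-14 blocked=[4]
Op 10: conn=5 S1=39 S2=21 S3=21 S4=-14 blocked=[4]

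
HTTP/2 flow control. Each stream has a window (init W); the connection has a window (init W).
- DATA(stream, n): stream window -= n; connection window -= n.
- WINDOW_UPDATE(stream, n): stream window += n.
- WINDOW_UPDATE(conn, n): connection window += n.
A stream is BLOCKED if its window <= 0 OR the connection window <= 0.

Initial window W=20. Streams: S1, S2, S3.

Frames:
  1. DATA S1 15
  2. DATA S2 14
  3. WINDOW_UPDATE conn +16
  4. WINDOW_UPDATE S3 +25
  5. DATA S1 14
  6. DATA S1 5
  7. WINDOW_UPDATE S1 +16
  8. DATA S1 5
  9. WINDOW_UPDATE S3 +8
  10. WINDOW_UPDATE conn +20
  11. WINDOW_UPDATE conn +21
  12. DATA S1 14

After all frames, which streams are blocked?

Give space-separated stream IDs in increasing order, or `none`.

Op 1: conn=5 S1=5 S2=20 S3=20 blocked=[]
Op 2: conn=-9 S1=5 S2=6 S3=20 blocked=[1, 2, 3]
Op 3: conn=7 S1=5 S2=6 S3=20 blocked=[]
Op 4: conn=7 S1=5 S2=6 S3=45 blocked=[]
Op 5: conn=-7 S1=-9 S2=6 S3=45 blocked=[1, 2, 3]
Op 6: conn=-12 S1=-14 S2=6 S3=45 blocked=[1, 2, 3]
Op 7: conn=-12 S1=2 S2=6 S3=45 blocked=[1, 2, 3]
Op 8: conn=-17 S1=-3 S2=6 S3=45 blocked=[1, 2, 3]
Op 9: conn=-17 S1=-3 S2=6 S3=53 blocked=[1, 2, 3]
Op 10: conn=3 S1=-3 S2=6 S3=53 blocked=[1]
Op 11: conn=24 S1=-3 S2=6 S3=53 blocked=[1]
Op 12: conn=10 S1=-17 S2=6 S3=53 blocked=[1]

Answer: S1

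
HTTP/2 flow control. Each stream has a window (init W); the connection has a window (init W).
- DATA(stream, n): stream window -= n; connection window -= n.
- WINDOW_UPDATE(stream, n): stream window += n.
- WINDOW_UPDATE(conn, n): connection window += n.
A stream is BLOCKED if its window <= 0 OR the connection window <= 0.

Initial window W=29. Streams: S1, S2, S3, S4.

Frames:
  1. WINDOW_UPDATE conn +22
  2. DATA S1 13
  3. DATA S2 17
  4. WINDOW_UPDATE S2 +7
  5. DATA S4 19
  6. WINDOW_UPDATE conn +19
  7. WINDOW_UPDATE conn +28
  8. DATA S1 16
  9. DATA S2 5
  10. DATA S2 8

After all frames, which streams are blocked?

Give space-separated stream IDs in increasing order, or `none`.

Answer: S1

Derivation:
Op 1: conn=51 S1=29 S2=29 S3=29 S4=29 blocked=[]
Op 2: conn=38 S1=16 S2=29 S3=29 S4=29 blocked=[]
Op 3: conn=21 S1=16 S2=12 S3=29 S4=29 blocked=[]
Op 4: conn=21 S1=16 S2=19 S3=29 S4=29 blocked=[]
Op 5: conn=2 S1=16 S2=19 S3=29 S4=10 blocked=[]
Op 6: conn=21 S1=16 S2=19 S3=29 S4=10 blocked=[]
Op 7: conn=49 S1=16 S2=19 S3=29 S4=10 blocked=[]
Op 8: conn=33 S1=0 S2=19 S3=29 S4=10 blocked=[1]
Op 9: conn=28 S1=0 S2=14 S3=29 S4=10 blocked=[1]
Op 10: conn=20 S1=0 S2=6 S3=29 S4=10 blocked=[1]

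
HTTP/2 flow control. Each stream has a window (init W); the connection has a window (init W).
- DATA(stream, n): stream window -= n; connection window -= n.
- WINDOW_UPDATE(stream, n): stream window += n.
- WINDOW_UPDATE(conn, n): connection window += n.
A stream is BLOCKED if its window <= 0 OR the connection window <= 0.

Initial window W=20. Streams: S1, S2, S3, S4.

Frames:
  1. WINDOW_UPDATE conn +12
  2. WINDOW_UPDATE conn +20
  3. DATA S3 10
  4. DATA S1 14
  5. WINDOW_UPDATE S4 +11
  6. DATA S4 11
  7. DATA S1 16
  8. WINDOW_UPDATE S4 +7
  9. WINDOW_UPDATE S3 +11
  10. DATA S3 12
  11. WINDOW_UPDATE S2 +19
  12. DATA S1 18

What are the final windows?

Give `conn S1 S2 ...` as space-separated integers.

Answer: -29 -28 39 9 27

Derivation:
Op 1: conn=32 S1=20 S2=20 S3=20 S4=20 blocked=[]
Op 2: conn=52 S1=20 S2=20 S3=20 S4=20 blocked=[]
Op 3: conn=42 S1=20 S2=20 S3=10 S4=20 blocked=[]
Op 4: conn=28 S1=6 S2=20 S3=10 S4=20 blocked=[]
Op 5: conn=28 S1=6 S2=20 S3=10 S4=31 blocked=[]
Op 6: conn=17 S1=6 S2=20 S3=10 S4=20 blocked=[]
Op 7: conn=1 S1=-10 S2=20 S3=10 S4=20 blocked=[1]
Op 8: conn=1 S1=-10 S2=20 S3=10 S4=27 blocked=[1]
Op 9: conn=1 S1=-10 S2=20 S3=21 S4=27 blocked=[1]
Op 10: conn=-11 S1=-10 S2=20 S3=9 S4=27 blocked=[1, 2, 3, 4]
Op 11: conn=-11 S1=-10 S2=39 S3=9 S4=27 blocked=[1, 2, 3, 4]
Op 12: conn=-29 S1=-28 S2=39 S3=9 S4=27 blocked=[1, 2, 3, 4]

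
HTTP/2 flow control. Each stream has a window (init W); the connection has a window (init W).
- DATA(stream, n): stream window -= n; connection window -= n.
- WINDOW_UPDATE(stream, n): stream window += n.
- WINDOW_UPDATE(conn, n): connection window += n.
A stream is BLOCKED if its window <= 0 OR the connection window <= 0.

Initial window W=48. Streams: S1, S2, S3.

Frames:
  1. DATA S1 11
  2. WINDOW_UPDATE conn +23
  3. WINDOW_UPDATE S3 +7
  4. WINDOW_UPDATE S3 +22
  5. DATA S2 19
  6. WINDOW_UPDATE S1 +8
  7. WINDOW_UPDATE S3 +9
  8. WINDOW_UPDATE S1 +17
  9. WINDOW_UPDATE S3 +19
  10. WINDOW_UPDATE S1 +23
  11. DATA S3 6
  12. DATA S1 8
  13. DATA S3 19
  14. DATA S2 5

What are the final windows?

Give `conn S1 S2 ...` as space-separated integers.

Op 1: conn=37 S1=37 S2=48 S3=48 blocked=[]
Op 2: conn=60 S1=37 S2=48 S3=48 blocked=[]
Op 3: conn=60 S1=37 S2=48 S3=55 blocked=[]
Op 4: conn=60 S1=37 S2=48 S3=77 blocked=[]
Op 5: conn=41 S1=37 S2=29 S3=77 blocked=[]
Op 6: conn=41 S1=45 S2=29 S3=77 blocked=[]
Op 7: conn=41 S1=45 S2=29 S3=86 blocked=[]
Op 8: conn=41 S1=62 S2=29 S3=86 blocked=[]
Op 9: conn=41 S1=62 S2=29 S3=105 blocked=[]
Op 10: conn=41 S1=85 S2=29 S3=105 blocked=[]
Op 11: conn=35 S1=85 S2=29 S3=99 blocked=[]
Op 12: conn=27 S1=77 S2=29 S3=99 blocked=[]
Op 13: conn=8 S1=77 S2=29 S3=80 blocked=[]
Op 14: conn=3 S1=77 S2=24 S3=80 blocked=[]

Answer: 3 77 24 80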